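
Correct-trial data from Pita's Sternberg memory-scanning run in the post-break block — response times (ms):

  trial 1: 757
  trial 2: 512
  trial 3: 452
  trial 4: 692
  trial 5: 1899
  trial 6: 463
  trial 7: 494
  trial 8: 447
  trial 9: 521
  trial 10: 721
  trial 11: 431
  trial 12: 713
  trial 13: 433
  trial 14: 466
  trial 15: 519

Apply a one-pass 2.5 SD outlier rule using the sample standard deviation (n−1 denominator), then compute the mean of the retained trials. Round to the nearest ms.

544 ms

n = 15, ΣRT = 9520, M = 634.667
Σ(x−M)² = 1900167.33; s = √(1900167.33/14) = 368.410
Cutoffs: 634.667 ± 2.5·368.410 → [-286.4, 1555.7]
Outside: 1899 → excluded.
Retained (n=14): Σ = 7621, mean = 7621/14 = 544.357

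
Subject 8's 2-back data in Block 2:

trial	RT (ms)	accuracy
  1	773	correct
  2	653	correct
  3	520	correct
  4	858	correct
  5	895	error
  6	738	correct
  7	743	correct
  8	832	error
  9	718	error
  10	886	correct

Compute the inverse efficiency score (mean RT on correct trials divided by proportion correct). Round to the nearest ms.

Correct trials (n=7): 773, 653, 520, 858, 738, 743, 886
Mean correct RT = 5171/7 = 738.7143 ms
Proportion correct = 7/10
IES = 738.7143 / (7/10) = 1055.306 ms

1055 ms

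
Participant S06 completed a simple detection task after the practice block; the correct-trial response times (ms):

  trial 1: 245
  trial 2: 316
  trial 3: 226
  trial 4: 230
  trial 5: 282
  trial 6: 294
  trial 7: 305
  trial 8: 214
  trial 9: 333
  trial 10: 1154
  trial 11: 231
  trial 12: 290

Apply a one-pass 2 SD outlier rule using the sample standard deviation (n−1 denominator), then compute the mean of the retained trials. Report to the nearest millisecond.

270 ms

n = 12, ΣRT = 4120, M = 343.333
Σ(x−M)² = 734170.67; s = √(734170.67/11) = 258.346
Cutoffs: 343.333 ± 2·258.346 → [-173.4, 860.0]
Outside: 1154 → excluded.
Retained (n=11): Σ = 2966, mean = 2966/11 = 269.636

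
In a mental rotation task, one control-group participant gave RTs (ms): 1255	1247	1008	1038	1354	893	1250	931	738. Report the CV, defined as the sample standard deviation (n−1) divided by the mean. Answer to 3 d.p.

0.192

n = 9, Σ = 9714, M = 1079.3333
Σ(x−M)² = 343568.000; s = √(343568.000/8) = 207.2342
CV = 207.2342 / 1079.3333 = 0.19200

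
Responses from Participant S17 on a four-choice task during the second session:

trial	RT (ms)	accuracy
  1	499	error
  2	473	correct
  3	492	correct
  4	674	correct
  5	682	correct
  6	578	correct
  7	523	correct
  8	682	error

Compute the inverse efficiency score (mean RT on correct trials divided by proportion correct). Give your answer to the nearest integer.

760 ms

Correct trials (n=6): 473, 492, 674, 682, 578, 523
Mean correct RT = 3422/6 = 570.3333 ms
Proportion correct = 6/8
IES = 570.3333 / (6/8) = 760.444 ms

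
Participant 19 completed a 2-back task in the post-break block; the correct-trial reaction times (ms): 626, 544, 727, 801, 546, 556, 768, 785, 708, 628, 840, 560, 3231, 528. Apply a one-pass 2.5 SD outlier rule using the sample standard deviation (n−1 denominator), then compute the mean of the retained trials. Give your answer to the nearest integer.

663 ms

n = 14, ΣRT = 11848, M = 846.286
Σ(x−M)² = 6277442.86; s = √(6277442.86/13) = 694.896
Cutoffs: 846.286 ± 2.5·694.896 → [-891.0, 2583.5]
Outside: 3231 → excluded.
Retained (n=13): Σ = 8617, mean = 8617/13 = 662.846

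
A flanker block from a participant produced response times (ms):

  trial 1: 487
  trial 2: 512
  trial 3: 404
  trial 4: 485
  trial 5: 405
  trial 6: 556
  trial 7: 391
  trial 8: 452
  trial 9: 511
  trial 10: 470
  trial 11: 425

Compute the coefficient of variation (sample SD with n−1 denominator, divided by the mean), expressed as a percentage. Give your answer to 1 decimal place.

n = 11, Σ = 5098, M = 463.4545
Σ(x−M)² = 28054.727; s = √(28054.727/10) = 52.9667
CV = 52.9667 / 463.4545 = 0.11429 = 11.429%

11.4%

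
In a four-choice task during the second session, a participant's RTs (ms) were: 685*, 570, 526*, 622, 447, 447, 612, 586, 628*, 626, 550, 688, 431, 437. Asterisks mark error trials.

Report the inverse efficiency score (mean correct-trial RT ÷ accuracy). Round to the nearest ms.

Correct trials (n=11): 570, 622, 447, 447, 612, 586, 626, 550, 688, 431, 437
Mean correct RT = 6016/11 = 546.9091 ms
Proportion correct = 11/14
IES = 546.9091 / (11/14) = 696.066 ms

696 ms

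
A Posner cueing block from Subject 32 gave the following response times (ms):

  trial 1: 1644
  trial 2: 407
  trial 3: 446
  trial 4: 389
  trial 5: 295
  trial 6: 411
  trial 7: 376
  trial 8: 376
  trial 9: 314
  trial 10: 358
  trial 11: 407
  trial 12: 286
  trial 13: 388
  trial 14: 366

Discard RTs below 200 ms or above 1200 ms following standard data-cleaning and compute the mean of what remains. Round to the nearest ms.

Excluded: 1644
Retained (n=13): Σ = 4819
Mean = 4819/13 = 370.6923

371 ms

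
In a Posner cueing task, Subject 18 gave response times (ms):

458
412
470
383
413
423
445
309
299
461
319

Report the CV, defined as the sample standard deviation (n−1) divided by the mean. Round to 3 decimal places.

n = 11, Σ = 4392, M = 399.2727
Σ(x−M)² = 40178.182; s = √(40178.182/10) = 63.3863
CV = 63.3863 / 399.2727 = 0.15875

0.159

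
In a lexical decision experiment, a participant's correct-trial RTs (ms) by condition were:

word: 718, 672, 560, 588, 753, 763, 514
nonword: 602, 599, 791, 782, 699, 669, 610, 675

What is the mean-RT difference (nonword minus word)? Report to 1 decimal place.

25.8 ms

M(word) = 4568/7 = 652.571
M(nonword) = 5427/8 = 678.375
Difference = 678.375 − 652.571 = 25.804 ms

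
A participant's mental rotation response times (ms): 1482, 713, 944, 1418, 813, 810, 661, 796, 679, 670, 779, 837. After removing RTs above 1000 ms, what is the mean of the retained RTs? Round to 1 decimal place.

Excluded: 1418, 1482
Retained (n=10): Σ = 7702
Mean = 7702/10 = 770.2000

770.2 ms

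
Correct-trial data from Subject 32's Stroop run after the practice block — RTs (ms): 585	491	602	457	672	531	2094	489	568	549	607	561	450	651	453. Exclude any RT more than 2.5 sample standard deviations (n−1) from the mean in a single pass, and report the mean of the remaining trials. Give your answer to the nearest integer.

n = 15, ΣRT = 9760, M = 650.667
Σ(x−M)² = 2300259.33; s = √(2300259.33/14) = 405.345
Cutoffs: 650.667 ± 2.5·405.345 → [-362.7, 1664.0]
Outside: 2094 → excluded.
Retained (n=14): Σ = 7666, mean = 7666/14 = 547.571

548 ms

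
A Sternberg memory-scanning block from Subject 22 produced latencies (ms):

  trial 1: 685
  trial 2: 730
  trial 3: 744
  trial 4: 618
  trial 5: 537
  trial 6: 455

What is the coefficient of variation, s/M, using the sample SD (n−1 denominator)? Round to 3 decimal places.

0.182

n = 6, Σ = 3769, M = 628.1667
Σ(x−M)² = 65418.833; s = √(65418.833/5) = 114.3843
CV = 114.3843 / 628.1667 = 0.18209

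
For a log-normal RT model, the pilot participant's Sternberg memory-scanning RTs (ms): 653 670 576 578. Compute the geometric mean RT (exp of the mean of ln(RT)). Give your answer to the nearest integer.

ln(RT): 6.4816, 6.5073, 6.3561, 6.3596
Mean ln(RT) = 25.7045/4 = 6.42613
Geometric mean = exp(6.42613) = 617.78 ms

618 ms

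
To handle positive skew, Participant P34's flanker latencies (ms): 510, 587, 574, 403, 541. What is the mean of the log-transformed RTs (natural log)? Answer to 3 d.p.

ln(RT): 6.2344, 6.3750, 6.3526, 5.9989, 6.2934
Σ ln(RT) = 31.2544
Mean = 31.2544/5 = 6.25088

6.251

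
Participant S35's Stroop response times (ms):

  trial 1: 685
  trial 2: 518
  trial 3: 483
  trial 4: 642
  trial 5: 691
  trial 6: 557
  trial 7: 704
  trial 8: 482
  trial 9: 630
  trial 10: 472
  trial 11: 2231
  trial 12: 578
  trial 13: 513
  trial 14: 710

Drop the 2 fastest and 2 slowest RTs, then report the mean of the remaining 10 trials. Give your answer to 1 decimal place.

Sorted: 472, 482, 483, 513, 518, 557, 578, 630, 642, 685, 691, 704, 710, 2231
Drop lowest 2 (472, 482) and highest 2 (710, 2231)
Remaining (n=10): Σ = 6001, mean = 6001/10 = 600.100

600.1 ms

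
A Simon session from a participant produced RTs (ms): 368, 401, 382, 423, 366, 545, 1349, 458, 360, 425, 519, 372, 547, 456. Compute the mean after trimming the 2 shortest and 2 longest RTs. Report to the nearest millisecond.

Sorted: 360, 366, 368, 372, 382, 401, 423, 425, 456, 458, 519, 545, 547, 1349
Drop lowest 2 (360, 366) and highest 2 (547, 1349)
Remaining (n=10): Σ = 4349, mean = 4349/10 = 434.900

435 ms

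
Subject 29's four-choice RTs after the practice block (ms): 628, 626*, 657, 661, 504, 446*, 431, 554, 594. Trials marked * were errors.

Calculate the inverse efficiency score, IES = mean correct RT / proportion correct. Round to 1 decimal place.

Correct trials (n=7): 628, 657, 661, 504, 431, 554, 594
Mean correct RT = 4029/7 = 575.5714 ms
Proportion correct = 7/9
IES = 575.5714 / (7/9) = 740.020 ms

740.0 ms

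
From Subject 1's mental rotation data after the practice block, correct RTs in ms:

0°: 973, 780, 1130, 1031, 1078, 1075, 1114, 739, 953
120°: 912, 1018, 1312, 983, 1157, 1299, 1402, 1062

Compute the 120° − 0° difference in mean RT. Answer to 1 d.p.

157.2 ms

M(0°) = 8873/9 = 985.889
M(120°) = 9145/8 = 1143.125
Difference = 1143.125 − 985.889 = 157.236 ms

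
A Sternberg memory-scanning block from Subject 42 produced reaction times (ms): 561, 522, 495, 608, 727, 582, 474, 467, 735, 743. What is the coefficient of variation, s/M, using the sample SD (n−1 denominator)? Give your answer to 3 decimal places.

n = 10, Σ = 5914, M = 591.4000
Σ(x−M)² = 106646.400; s = √(106646.400/9) = 108.8559
CV = 108.8559 / 591.4000 = 0.18406

0.184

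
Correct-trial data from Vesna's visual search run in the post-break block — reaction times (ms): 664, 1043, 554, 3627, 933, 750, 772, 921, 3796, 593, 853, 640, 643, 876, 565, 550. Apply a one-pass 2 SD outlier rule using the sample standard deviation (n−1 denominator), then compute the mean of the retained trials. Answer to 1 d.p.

n = 16, ΣRT = 17780, M = 1111.250
Σ(x−M)² = 15811003.00; s = √(15811003.00/15) = 1026.678
Cutoffs: 1111.250 ± 2·1026.678 → [-942.1, 3164.6]
Outside: 3627, 3796 → excluded.
Retained (n=14): Σ = 10357, mean = 10357/14 = 739.786

739.8 ms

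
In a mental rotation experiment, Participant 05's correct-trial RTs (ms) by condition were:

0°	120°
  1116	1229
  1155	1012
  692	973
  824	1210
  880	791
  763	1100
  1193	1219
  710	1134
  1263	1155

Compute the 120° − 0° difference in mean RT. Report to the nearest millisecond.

136 ms

M(0°) = 8596/9 = 955.111
M(120°) = 9823/9 = 1091.444
Difference = 1091.444 − 955.111 = 136.333 ms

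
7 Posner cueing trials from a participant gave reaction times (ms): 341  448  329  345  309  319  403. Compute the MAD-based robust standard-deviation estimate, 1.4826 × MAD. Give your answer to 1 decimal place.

32.6 ms

Sorted: 309, 319, 329, 341, 345, 403, 448 → median = 341
|x − 341| sorted: 0, 4, 12, 22, 32, 62, 107 → MAD = 22
Robust SD ≈ 1.4826 × 22 = 32.617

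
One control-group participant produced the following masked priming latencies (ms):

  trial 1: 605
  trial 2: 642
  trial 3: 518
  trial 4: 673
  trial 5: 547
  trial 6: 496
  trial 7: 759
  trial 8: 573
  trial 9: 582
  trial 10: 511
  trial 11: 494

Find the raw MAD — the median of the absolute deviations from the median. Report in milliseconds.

62 ms

Sorted: 494, 496, 511, 518, 547, 573, 582, 605, 642, 673, 759 → median = 573
|x − 573|: 32, 69, 55, 100, 26, 77, 186, 0, 9, 62, 79
Sorted deviations: 0, 9, 26, 32, 55, 62, 69, 77, 79, 100, 186 → MAD = 62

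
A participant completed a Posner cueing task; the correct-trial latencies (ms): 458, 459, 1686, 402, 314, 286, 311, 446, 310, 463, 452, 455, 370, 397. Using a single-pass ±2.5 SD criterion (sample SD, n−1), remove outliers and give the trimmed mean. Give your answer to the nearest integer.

394 ms

n = 14, ΣRT = 6809, M = 486.357
Σ(x−M)² = 1605375.21; s = √(1605375.21/13) = 351.412
Cutoffs: 486.357 ± 2.5·351.412 → [-392.2, 1364.9]
Outside: 1686 → excluded.
Retained (n=13): Σ = 5123, mean = 5123/13 = 394.077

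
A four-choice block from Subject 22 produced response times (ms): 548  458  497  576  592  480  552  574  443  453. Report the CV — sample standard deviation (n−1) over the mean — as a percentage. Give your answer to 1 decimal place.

11.0%

n = 10, Σ = 5173, M = 517.3000
Σ(x−M)² = 29362.100; s = √(29362.100/9) = 57.1179
CV = 57.1179 / 517.3000 = 0.11042 = 11.042%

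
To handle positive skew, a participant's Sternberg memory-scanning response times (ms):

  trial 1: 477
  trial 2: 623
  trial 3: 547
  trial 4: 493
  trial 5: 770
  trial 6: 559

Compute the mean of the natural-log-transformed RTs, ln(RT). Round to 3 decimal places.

ln(RT): 6.1675, 6.4345, 6.3044, 6.2005, 6.6464, 6.3261
Σ ln(RT) = 38.0796
Mean = 38.0796/6 = 6.34659

6.347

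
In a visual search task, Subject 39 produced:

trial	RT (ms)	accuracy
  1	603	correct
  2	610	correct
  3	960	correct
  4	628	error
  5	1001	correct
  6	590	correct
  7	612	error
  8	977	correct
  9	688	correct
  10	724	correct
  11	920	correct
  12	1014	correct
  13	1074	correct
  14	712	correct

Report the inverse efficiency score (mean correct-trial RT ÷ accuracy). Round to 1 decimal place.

959.9 ms

Correct trials (n=12): 603, 610, 960, 1001, 590, 977, 688, 724, 920, 1014, 1074, 712
Mean correct RT = 9873/12 = 822.7500 ms
Proportion correct = 12/14
IES = 822.7500 / (12/14) = 959.875 ms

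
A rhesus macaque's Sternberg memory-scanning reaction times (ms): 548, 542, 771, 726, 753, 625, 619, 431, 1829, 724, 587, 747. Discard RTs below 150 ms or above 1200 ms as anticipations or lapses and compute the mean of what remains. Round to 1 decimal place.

643.0 ms

Excluded: 1829
Retained (n=11): Σ = 7073
Mean = 7073/11 = 643.0000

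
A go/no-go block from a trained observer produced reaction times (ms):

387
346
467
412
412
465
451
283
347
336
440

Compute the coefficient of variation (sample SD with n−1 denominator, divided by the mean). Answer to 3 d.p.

n = 11, Σ = 4346, M = 395.0909
Σ(x−M)² = 36616.909; s = √(36616.909/10) = 60.5119
CV = 60.5119 / 395.0909 = 0.15316

0.153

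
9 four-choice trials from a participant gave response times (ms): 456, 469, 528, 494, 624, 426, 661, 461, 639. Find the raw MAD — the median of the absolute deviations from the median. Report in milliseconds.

38 ms

Sorted: 426, 456, 461, 469, 494, 528, 624, 639, 661 → median = 494
|x − 494|: 38, 25, 34, 0, 130, 68, 167, 33, 145
Sorted deviations: 0, 25, 33, 34, 38, 68, 130, 145, 167 → MAD = 38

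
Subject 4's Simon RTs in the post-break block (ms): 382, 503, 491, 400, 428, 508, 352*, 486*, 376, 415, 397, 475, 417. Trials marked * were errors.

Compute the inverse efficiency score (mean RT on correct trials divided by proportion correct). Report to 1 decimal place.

Correct trials (n=11): 382, 503, 491, 400, 428, 508, 376, 415, 397, 475, 417
Mean correct RT = 4792/11 = 435.6364 ms
Proportion correct = 11/13
IES = 435.6364 / (11/13) = 514.843 ms

514.8 ms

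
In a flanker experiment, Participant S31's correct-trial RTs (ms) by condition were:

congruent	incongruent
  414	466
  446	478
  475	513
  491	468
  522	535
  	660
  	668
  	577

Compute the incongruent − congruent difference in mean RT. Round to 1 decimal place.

76.0 ms

M(congruent) = 2348/5 = 469.600
M(incongruent) = 4365/8 = 545.625
Difference = 545.625 − 469.600 = 76.025 ms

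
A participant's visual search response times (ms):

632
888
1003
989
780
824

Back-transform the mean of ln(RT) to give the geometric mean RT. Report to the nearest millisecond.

ln(RT): 6.4489, 6.7890, 6.9108, 6.8967, 6.6593, 6.7142
Mean ln(RT) = 40.4188/6 = 6.73646
Geometric mean = exp(6.73646) = 842.57 ms

843 ms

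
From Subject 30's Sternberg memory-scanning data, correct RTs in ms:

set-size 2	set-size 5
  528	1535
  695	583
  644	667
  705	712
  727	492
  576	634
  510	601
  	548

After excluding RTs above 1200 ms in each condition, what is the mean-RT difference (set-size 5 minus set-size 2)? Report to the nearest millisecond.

set-size 5: exclude 1535
M(set-size 2) = 4385/7 = 626.429
M(set-size 5) = 4237/7 = 605.286
Difference = 605.286 − 626.429 = -21.143 ms

-21 ms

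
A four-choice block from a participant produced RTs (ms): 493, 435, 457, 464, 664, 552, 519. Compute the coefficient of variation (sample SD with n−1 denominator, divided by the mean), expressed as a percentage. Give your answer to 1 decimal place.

15.2%

n = 7, Σ = 3584, M = 512.0000
Σ(x−M)² = 36372.000; s = √(36372.000/6) = 77.8588
CV = 77.8588 / 512.0000 = 0.15207 = 15.207%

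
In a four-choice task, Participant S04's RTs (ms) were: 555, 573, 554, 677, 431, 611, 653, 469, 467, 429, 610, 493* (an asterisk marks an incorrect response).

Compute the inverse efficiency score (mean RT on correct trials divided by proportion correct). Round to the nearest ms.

Correct trials (n=11): 555, 573, 554, 677, 431, 611, 653, 469, 467, 429, 610
Mean correct RT = 6029/11 = 548.0909 ms
Proportion correct = 11/12
IES = 548.0909 / (11/12) = 597.917 ms

598 ms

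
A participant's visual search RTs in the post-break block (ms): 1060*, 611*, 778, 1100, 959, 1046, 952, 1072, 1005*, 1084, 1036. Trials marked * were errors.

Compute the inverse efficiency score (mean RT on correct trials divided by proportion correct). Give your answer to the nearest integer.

Correct trials (n=8): 778, 1100, 959, 1046, 952, 1072, 1084, 1036
Mean correct RT = 8027/8 = 1003.3750 ms
Proportion correct = 8/11
IES = 1003.3750 / (8/11) = 1379.641 ms

1380 ms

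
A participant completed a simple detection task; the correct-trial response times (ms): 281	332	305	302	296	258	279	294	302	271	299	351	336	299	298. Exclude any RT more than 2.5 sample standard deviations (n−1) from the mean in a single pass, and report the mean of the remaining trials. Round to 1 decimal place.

300.2 ms

n = 15, ΣRT = 4503, M = 300.200
Σ(x−M)² = 8418.40; s = √(8418.40/14) = 24.522
Cutoffs: 300.200 ± 2.5·24.522 → [238.9, 361.5]
No RTs fall outside the cutoffs; all 15 retained. Mean = 4503/15 = 300.200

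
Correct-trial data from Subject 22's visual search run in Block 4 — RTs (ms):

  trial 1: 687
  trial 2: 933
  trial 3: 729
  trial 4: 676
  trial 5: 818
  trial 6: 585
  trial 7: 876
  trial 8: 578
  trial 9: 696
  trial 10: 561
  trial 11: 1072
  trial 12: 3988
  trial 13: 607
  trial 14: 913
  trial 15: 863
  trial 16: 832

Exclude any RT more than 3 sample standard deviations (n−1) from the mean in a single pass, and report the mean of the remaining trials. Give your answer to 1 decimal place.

n = 16, ΣRT = 15414, M = 963.375
Σ(x−M)² = 10085697.75; s = √(10085697.75/15) = 819.988
Cutoffs: 963.375 ± 3·819.988 → [-1496.6, 3423.3]
Outside: 3988 → excluded.
Retained (n=15): Σ = 11426, mean = 11426/15 = 761.733

761.7 ms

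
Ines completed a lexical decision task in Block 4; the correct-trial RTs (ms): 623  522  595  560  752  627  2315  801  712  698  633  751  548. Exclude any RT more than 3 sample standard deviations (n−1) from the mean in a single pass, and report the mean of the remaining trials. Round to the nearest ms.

n = 13, ΣRT = 10137, M = 779.769
Σ(x−M)² = 2642318.31; s = √(2642318.31/12) = 469.247
Cutoffs: 779.769 ± 3·469.247 → [-628.0, 2187.5]
Outside: 2315 → excluded.
Retained (n=12): Σ = 7822, mean = 7822/12 = 651.833

652 ms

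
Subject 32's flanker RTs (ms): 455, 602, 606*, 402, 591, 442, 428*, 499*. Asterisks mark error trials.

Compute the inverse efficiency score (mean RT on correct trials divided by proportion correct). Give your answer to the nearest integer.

797 ms

Correct trials (n=5): 455, 602, 402, 591, 442
Mean correct RT = 2492/5 = 498.4000 ms
Proportion correct = 5/8
IES = 498.4000 / (5/8) = 797.440 ms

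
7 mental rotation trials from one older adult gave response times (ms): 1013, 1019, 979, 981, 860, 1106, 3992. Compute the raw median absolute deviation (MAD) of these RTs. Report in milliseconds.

34 ms

Sorted: 860, 979, 981, 1013, 1019, 1106, 3992 → median = 1013
|x − 1013|: 0, 6, 34, 32, 153, 93, 2979
Sorted deviations: 0, 6, 32, 34, 93, 153, 2979 → MAD = 34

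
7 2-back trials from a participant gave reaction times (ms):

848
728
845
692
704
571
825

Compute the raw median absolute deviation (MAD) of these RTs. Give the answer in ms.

Sorted: 571, 692, 704, 728, 825, 845, 848 → median = 728
|x − 728|: 120, 0, 117, 36, 24, 157, 97
Sorted deviations: 0, 24, 36, 97, 117, 120, 157 → MAD = 97

97 ms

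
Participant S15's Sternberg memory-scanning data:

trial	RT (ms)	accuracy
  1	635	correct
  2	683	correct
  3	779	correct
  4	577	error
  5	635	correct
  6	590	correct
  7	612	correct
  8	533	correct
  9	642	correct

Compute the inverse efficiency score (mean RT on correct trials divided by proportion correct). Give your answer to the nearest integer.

718 ms

Correct trials (n=8): 635, 683, 779, 635, 590, 612, 533, 642
Mean correct RT = 5109/8 = 638.6250 ms
Proportion correct = 8/9
IES = 638.6250 / (8/9) = 718.453 ms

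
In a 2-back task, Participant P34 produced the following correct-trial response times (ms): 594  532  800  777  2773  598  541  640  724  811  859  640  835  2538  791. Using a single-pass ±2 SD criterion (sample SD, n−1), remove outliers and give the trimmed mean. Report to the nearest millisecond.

703 ms

n = 15, ΣRT = 14453, M = 963.533
Σ(x−M)² = 6796783.73; s = √(6796783.73/14) = 696.767
Cutoffs: 963.533 ± 2·696.767 → [-430.0, 2357.1]
Outside: 2538, 2773 → excluded.
Retained (n=13): Σ = 9142, mean = 9142/13 = 703.231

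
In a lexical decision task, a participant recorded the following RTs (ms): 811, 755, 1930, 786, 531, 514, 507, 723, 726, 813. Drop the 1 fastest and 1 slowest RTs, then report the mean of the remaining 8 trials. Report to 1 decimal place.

707.4 ms

Sorted: 507, 514, 531, 723, 726, 755, 786, 811, 813, 1930
Drop lowest 1 (507) and highest 1 (1930)
Remaining (n=8): Σ = 5659, mean = 5659/8 = 707.375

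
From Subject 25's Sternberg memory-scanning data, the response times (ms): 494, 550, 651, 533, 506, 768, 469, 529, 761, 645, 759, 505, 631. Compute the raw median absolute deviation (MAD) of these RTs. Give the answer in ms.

81 ms

Sorted: 469, 494, 505, 506, 529, 533, 550, 631, 645, 651, 759, 761, 768 → median = 550
|x − 550|: 56, 0, 101, 17, 44, 218, 81, 21, 211, 95, 209, 45, 81
Sorted deviations: 0, 17, 21, 44, 45, 56, 81, 81, 95, 101, 209, 211, 218 → MAD = 81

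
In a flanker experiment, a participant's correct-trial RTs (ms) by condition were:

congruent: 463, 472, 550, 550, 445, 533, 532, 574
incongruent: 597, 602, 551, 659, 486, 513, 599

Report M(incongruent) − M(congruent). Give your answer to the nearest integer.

M(congruent) = 4119/8 = 514.875
M(incongruent) = 4007/7 = 572.429
Difference = 572.429 − 514.875 = 57.554 ms

58 ms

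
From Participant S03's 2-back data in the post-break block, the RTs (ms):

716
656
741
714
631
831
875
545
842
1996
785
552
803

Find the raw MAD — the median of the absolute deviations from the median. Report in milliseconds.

Sorted: 545, 552, 631, 656, 714, 716, 741, 785, 803, 831, 842, 875, 1996 → median = 741
|x − 741|: 25, 85, 0, 27, 110, 90, 134, 196, 101, 1255, 44, 189, 62
Sorted deviations: 0, 25, 27, 44, 62, 85, 90, 101, 110, 134, 189, 196, 1255 → MAD = 90

90 ms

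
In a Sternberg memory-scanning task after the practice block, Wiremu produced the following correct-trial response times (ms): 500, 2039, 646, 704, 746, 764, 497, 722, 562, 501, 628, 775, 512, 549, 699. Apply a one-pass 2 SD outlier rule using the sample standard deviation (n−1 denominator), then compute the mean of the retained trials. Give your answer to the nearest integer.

629 ms

n = 15, ΣRT = 10844, M = 722.933
Σ(x−M)² = 2003468.93; s = √(2003468.93/14) = 378.292
Cutoffs: 722.933 ± 2·378.292 → [-33.7, 1479.5]
Outside: 2039 → excluded.
Retained (n=14): Σ = 8805, mean = 8805/14 = 628.929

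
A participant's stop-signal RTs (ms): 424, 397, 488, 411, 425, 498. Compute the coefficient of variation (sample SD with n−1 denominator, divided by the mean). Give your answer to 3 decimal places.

0.095

n = 6, Σ = 2643, M = 440.5000
Σ(x−M)² = 8837.500; s = √(8837.500/5) = 42.0416
CV = 42.0416 / 440.5000 = 0.09544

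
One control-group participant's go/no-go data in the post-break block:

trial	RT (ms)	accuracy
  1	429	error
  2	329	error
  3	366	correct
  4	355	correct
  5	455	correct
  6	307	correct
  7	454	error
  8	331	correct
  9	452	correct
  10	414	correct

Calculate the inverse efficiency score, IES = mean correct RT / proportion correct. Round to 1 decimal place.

Correct trials (n=7): 366, 355, 455, 307, 331, 452, 414
Mean correct RT = 2680/7 = 382.8571 ms
Proportion correct = 7/10
IES = 382.8571 / (7/10) = 546.939 ms

546.9 ms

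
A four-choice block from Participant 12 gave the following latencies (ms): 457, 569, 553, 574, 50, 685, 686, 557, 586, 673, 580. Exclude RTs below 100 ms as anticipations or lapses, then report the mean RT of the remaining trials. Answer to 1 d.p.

592.0 ms

Excluded: 50
Retained (n=10): Σ = 5920
Mean = 5920/10 = 592.0000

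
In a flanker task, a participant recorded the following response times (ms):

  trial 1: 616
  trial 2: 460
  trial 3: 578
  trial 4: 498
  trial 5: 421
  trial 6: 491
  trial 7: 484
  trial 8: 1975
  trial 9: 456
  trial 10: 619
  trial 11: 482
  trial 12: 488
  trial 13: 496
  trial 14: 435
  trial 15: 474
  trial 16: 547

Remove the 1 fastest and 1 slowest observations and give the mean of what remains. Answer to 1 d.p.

508.9 ms

Sorted: 421, 435, 456, 460, 474, 482, 484, 488, 491, 496, 498, 547, 578, 616, 619, 1975
Drop lowest 1 (421) and highest 1 (1975)
Remaining (n=14): Σ = 7124, mean = 7124/14 = 508.857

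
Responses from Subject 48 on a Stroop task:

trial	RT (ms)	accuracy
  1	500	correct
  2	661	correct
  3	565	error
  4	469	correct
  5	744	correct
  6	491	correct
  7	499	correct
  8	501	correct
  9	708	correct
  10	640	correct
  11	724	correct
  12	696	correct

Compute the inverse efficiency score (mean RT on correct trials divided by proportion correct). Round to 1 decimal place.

Correct trials (n=11): 500, 661, 469, 744, 491, 499, 501, 708, 640, 724, 696
Mean correct RT = 6633/11 = 603.0000 ms
Proportion correct = 11/12
IES = 603.0000 / (11/12) = 657.818 ms

657.8 ms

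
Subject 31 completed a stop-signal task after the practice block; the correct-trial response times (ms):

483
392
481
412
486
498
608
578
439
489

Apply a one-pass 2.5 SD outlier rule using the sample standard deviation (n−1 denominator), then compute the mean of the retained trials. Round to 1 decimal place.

486.6 ms

n = 10, ΣRT = 4866, M = 486.600
Σ(x−M)² = 40052.40; s = √(40052.40/9) = 66.710
Cutoffs: 486.600 ± 2.5·66.710 → [319.8, 653.4]
No RTs fall outside the cutoffs; all 10 retained. Mean = 4866/10 = 486.600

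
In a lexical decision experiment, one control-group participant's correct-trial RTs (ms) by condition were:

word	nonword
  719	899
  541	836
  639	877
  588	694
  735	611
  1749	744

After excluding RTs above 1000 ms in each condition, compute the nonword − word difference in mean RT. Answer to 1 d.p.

132.4 ms

word: exclude 1749
M(word) = 3222/5 = 644.400
M(nonword) = 4661/6 = 776.833
Difference = 776.833 − 644.400 = 132.433 ms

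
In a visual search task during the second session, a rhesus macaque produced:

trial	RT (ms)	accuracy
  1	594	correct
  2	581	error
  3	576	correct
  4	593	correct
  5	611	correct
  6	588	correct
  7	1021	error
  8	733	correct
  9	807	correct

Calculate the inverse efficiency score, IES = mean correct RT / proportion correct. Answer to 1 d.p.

Correct trials (n=7): 594, 576, 593, 611, 588, 733, 807
Mean correct RT = 4502/7 = 643.1429 ms
Proportion correct = 7/9
IES = 643.1429 / (7/9) = 826.898 ms

826.9 ms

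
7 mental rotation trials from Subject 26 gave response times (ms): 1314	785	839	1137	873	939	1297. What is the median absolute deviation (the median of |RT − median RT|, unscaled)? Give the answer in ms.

Sorted: 785, 839, 873, 939, 1137, 1297, 1314 → median = 939
|x − 939|: 375, 154, 100, 198, 66, 0, 358
Sorted deviations: 0, 66, 100, 154, 198, 358, 375 → MAD = 154

154 ms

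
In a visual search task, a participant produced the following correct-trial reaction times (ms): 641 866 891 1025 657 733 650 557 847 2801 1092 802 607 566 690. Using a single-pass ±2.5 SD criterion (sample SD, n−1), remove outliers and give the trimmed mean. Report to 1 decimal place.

758.9 ms

n = 15, ΣRT = 13425, M = 895.000
Σ(x−M)² = 4255238.00; s = √(4255238.00/14) = 551.313
Cutoffs: 895.000 ± 2.5·551.313 → [-483.3, 2273.3]
Outside: 2801 → excluded.
Retained (n=14): Σ = 10624, mean = 10624/14 = 758.857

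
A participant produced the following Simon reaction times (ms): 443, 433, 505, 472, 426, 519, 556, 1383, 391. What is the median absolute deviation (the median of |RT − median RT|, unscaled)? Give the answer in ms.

Sorted: 391, 426, 433, 443, 472, 505, 519, 556, 1383 → median = 472
|x − 472|: 29, 39, 33, 0, 46, 47, 84, 911, 81
Sorted deviations: 0, 29, 33, 39, 46, 47, 81, 84, 911 → MAD = 46

46 ms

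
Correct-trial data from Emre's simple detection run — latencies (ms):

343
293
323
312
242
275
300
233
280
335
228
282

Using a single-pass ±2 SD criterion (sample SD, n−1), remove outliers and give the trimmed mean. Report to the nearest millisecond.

287 ms

n = 12, ΣRT = 3446, M = 287.167
Σ(x−M)² = 16205.67; s = √(16205.67/11) = 38.383
Cutoffs: 287.167 ± 2·38.383 → [210.4, 363.9]
No RTs fall outside the cutoffs; all 12 retained. Mean = 3446/12 = 287.167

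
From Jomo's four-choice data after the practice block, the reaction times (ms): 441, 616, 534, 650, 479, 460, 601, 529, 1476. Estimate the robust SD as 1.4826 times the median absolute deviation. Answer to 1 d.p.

109.7 ms

Sorted: 441, 460, 479, 529, 534, 601, 616, 650, 1476 → median = 534
|x − 534| sorted: 0, 5, 55, 67, 74, 82, 93, 116, 942 → MAD = 74
Robust SD ≈ 1.4826 × 74 = 109.712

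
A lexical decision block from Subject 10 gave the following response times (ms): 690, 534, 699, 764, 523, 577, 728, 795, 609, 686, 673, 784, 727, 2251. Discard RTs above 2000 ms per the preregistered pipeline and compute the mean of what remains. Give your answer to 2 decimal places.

Excluded: 2251
Retained (n=13): Σ = 8789
Mean = 8789/13 = 676.0769

676.08 ms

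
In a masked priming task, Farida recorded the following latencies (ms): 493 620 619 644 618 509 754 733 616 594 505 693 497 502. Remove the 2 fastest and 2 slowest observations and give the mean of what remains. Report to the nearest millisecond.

592 ms

Sorted: 493, 497, 502, 505, 509, 594, 616, 618, 619, 620, 644, 693, 733, 754
Drop lowest 2 (493, 497) and highest 2 (733, 754)
Remaining (n=10): Σ = 5920, mean = 5920/10 = 592.000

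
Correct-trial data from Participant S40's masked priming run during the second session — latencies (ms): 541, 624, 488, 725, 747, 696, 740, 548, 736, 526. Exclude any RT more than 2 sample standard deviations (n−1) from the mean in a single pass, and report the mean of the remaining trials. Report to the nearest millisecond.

n = 10, ΣRT = 6371, M = 637.100
Σ(x−M)² = 95562.90; s = √(95562.90/9) = 103.044
Cutoffs: 637.100 ± 2·103.044 → [431.0, 843.2]
No RTs fall outside the cutoffs; all 10 retained. Mean = 6371/10 = 637.100

637 ms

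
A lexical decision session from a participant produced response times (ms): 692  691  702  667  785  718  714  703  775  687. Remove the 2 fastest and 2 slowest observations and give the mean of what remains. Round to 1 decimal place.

Sorted: 667, 687, 691, 692, 702, 703, 714, 718, 775, 785
Drop lowest 2 (667, 687) and highest 2 (775, 785)
Remaining (n=6): Σ = 4220, mean = 4220/6 = 703.333

703.3 ms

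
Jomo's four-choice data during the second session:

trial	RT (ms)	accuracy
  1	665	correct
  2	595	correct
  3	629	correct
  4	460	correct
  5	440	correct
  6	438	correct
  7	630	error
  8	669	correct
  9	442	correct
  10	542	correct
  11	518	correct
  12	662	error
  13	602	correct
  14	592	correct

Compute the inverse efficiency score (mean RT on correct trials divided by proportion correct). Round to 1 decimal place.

Correct trials (n=12): 665, 595, 629, 460, 440, 438, 669, 442, 542, 518, 602, 592
Mean correct RT = 6592/12 = 549.3333 ms
Proportion correct = 12/14
IES = 549.3333 / (12/14) = 640.889 ms

640.9 ms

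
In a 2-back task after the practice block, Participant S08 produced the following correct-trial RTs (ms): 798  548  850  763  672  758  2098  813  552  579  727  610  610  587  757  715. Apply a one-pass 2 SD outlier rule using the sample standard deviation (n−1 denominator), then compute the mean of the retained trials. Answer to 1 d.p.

689.3 ms

n = 16, ΣRT = 12437, M = 777.312
Σ(x−M)² = 2004579.44; s = √(2004579.44/15) = 365.566
Cutoffs: 777.312 ± 2·365.566 → [46.2, 1508.4]
Outside: 2098 → excluded.
Retained (n=15): Σ = 10339, mean = 10339/15 = 689.267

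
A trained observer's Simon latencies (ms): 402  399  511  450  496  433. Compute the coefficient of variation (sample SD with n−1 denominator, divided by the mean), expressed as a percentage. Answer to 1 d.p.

10.5%

n = 6, Σ = 2691, M = 448.5000
Σ(x−M)² = 11017.500; s = √(11017.500/5) = 46.9415
CV = 46.9415 / 448.5000 = 0.10466 = 10.466%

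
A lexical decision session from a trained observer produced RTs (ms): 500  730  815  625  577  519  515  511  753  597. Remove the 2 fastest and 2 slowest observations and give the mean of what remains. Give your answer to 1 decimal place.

Sorted: 500, 511, 515, 519, 577, 597, 625, 730, 753, 815
Drop lowest 2 (500, 511) and highest 2 (753, 815)
Remaining (n=6): Σ = 3563, mean = 3563/6 = 593.833

593.8 ms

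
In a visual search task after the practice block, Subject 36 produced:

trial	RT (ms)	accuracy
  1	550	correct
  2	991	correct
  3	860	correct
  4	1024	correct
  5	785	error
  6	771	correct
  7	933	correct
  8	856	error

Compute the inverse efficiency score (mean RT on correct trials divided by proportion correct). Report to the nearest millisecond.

1140 ms

Correct trials (n=6): 550, 991, 860, 1024, 771, 933
Mean correct RT = 5129/6 = 854.8333 ms
Proportion correct = 6/8
IES = 854.8333 / (6/8) = 1139.778 ms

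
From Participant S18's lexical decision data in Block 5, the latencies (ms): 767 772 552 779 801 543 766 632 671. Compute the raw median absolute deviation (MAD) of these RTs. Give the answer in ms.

Sorted: 543, 552, 632, 671, 766, 767, 772, 779, 801 → median = 766
|x − 766|: 1, 6, 214, 13, 35, 223, 0, 134, 95
Sorted deviations: 0, 1, 6, 13, 35, 95, 134, 214, 223 → MAD = 35

35 ms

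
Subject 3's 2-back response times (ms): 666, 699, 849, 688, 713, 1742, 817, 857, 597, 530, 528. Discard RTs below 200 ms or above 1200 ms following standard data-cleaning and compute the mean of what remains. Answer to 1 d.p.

Excluded: 1742
Retained (n=10): Σ = 6944
Mean = 6944/10 = 694.4000

694.4 ms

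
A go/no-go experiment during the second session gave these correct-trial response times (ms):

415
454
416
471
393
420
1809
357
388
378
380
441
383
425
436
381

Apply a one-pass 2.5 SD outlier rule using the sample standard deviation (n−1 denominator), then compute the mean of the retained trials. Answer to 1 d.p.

409.2 ms

n = 16, ΣRT = 7947, M = 496.688
Σ(x−M)² = 1851721.44; s = √(1851721.44/15) = 351.352
Cutoffs: 496.688 ± 2.5·351.352 → [-381.7, 1375.1]
Outside: 1809 → excluded.
Retained (n=15): Σ = 6138, mean = 6138/15 = 409.200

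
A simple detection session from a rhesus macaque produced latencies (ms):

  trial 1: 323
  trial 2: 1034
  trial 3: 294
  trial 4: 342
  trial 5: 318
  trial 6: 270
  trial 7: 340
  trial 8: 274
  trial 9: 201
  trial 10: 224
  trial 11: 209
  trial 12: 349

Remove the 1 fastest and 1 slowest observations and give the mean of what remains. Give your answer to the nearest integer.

294 ms

Sorted: 201, 209, 224, 270, 274, 294, 318, 323, 340, 342, 349, 1034
Drop lowest 1 (201) and highest 1 (1034)
Remaining (n=10): Σ = 2943, mean = 2943/10 = 294.300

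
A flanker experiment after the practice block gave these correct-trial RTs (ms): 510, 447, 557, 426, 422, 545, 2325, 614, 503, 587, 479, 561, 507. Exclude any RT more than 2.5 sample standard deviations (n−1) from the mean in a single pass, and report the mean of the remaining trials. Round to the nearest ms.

513 ms

n = 13, ΣRT = 8483, M = 652.538
Σ(x−M)² = 3072669.23; s = √(3072669.23/12) = 506.020
Cutoffs: 652.538 ± 2.5·506.020 → [-612.5, 1917.6]
Outside: 2325 → excluded.
Retained (n=12): Σ = 6158, mean = 6158/12 = 513.167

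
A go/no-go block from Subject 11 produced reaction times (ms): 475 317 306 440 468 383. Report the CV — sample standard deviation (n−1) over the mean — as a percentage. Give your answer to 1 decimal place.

n = 6, Σ = 2389, M = 398.1667
Σ(x−M)² = 27842.833; s = √(27842.833/5) = 74.6228
CV = 74.6228 / 398.1667 = 0.18742 = 18.742%

18.7%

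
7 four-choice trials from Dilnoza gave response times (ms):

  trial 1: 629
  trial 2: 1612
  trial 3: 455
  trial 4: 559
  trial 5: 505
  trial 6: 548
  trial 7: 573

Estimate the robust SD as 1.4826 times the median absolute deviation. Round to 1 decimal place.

Sorted: 455, 505, 548, 559, 573, 629, 1612 → median = 559
|x − 559| sorted: 0, 11, 14, 54, 70, 104, 1053 → MAD = 54
Robust SD ≈ 1.4826 × 54 = 80.060

80.1 ms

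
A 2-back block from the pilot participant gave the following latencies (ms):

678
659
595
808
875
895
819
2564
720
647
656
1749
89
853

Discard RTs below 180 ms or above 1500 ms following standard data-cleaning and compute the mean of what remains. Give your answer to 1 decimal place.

Excluded: 89, 1749, 2564
Retained (n=11): Σ = 8205
Mean = 8205/11 = 745.9091

745.9 ms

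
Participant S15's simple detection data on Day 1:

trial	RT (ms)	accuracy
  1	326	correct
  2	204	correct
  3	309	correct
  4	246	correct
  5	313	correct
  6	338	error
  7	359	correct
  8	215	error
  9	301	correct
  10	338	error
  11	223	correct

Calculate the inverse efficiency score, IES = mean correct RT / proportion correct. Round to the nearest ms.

392 ms

Correct trials (n=8): 326, 204, 309, 246, 313, 359, 301, 223
Mean correct RT = 2281/8 = 285.1250 ms
Proportion correct = 8/11
IES = 285.1250 / (8/11) = 392.047 ms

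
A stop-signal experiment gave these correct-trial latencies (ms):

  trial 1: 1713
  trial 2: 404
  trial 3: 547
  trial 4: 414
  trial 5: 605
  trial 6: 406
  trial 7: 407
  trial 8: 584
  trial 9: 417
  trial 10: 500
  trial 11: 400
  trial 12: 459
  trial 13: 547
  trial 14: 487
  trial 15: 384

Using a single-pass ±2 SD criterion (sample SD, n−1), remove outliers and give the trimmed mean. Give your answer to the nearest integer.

469 ms

n = 15, ΣRT = 8274, M = 551.600
Σ(x−M)² = 1520221.60; s = √(1520221.60/14) = 329.526
Cutoffs: 551.600 ± 2·329.526 → [-107.5, 1210.7]
Outside: 1713 → excluded.
Retained (n=14): Σ = 6561, mean = 6561/14 = 468.643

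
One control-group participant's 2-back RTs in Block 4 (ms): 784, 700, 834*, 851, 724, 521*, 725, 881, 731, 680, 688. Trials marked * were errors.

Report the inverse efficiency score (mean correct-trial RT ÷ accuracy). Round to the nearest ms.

Correct trials (n=9): 784, 700, 851, 724, 725, 881, 731, 680, 688
Mean correct RT = 6764/9 = 751.5556 ms
Proportion correct = 9/11
IES = 751.5556 / (9/11) = 918.568 ms

919 ms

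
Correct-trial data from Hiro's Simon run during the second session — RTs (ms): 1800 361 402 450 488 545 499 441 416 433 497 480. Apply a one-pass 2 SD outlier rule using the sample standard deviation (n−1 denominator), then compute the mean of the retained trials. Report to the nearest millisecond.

n = 12, ΣRT = 6812, M = 567.667
Σ(x−M)² = 1684084.67; s = √(1684084.67/11) = 391.278
Cutoffs: 567.667 ± 2·391.278 → [-214.9, 1350.2]
Outside: 1800 → excluded.
Retained (n=11): Σ = 5012, mean = 5012/11 = 455.636

456 ms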